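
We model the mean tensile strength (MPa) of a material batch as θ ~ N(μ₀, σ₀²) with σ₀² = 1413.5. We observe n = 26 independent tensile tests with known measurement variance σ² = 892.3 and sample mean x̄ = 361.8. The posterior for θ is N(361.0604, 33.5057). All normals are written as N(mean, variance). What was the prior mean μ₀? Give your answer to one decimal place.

The posterior mean is a precision-weighted average: μ_n = (τ₀μ₀ + τ_data·x̄)/(τ₀+τ_data), with τ₀=1/σ₀² and τ_data=n/σ².
Here τ₀ = 1/1413.5 = 0.000707 and τ_data = 26/892.3 = 0.029138, so τ_n = 0.029845.
Rearranging for μ₀: μ₀ = (μ_n·τ_n − τ_data·x̄)/τ₀ = (361.0604·0.029845 − 0.029138·361.8) / 0.000707 = 0.233719/0.000707 ≈ 330.6.

μ₀ = 330.6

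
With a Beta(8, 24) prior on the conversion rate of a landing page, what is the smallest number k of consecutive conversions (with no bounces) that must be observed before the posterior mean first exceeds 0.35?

k = 5

After k conversions and 0 bounces the posterior is Beta(8+k, 24), with mean (8+k)/(8+24+k).
Set (8+k)/(32+k) > 0.35 and solve: k > (0.35·32 − 8)/(1 − 0.35) = 4.923.
The smallest integer exceeding 4.923 is 5, and checking k=5: (13)/(37) = 0.3514 > 0.35.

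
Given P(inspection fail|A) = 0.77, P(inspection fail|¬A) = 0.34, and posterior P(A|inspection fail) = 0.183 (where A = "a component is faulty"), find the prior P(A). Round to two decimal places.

P(A) = 0.09

In odds form, posterior odds = prior odds × likelihood ratio, so prior odds = posterior odds ÷ LR.
Posterior odds = 0.183/(1−0.183) = 0.2240. LR = 0.77/0.34 = 2.2647.
Prior odds = 0.2240/2.2647 = 0.0989, so P(A) = 0.0989/(1+0.0989) ≈ 0.09.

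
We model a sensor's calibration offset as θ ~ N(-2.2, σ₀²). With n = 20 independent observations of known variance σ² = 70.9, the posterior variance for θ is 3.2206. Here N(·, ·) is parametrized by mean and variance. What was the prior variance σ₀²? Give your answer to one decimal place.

Posterior precision equals prior precision plus data precision: 1/σ_n² = 1/σ₀² + n/σ².
So 1/σ₀² = 1/3.2206 − 20/70.9 = 0.310501 − 0.282087 = 0.028414.
Hence σ₀² = 1/0.028414 ≈ 35.2.

σ₀² = 35.2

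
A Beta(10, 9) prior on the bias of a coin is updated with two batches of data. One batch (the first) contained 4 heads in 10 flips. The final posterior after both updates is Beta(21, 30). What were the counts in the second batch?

7 heads and 15 tails

Because Beta–binomial updating is additive in the counts, the combined data contributed (α_post−α_prior, β_post−β_prior) successes and failures.
Total across both batches: 21−10=11 heads, 30−9=21 tails.
Subtract the first batch: 11−4=7 heads and 21−6=15 tails.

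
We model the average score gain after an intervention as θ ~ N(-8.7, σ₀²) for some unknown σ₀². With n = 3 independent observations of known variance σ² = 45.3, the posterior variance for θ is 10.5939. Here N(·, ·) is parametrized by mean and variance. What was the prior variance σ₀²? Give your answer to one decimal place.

Posterior precision equals prior precision plus data precision: 1/σ_n² = 1/σ₀² + n/σ².
So 1/σ₀² = 1/10.5939 − 3/45.3 = 0.094394 − 0.066225 = 0.028169.
Hence σ₀² = 1/0.028169 ≈ 35.5.

σ₀² = 35.5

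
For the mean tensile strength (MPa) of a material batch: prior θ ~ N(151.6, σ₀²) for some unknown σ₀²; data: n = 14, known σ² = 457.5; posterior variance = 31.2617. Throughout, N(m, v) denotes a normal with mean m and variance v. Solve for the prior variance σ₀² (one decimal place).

σ₀² = 721.0

For the Normal–Normal model with known σ², precisions add: τ_n = τ₀ + n/σ².
So 1/σ₀² = 1/31.2617 − 14/457.5 = 0.031988 − 0.030601 = 0.001387.
Hence σ₀² = 1/0.001387 ≈ 721.0.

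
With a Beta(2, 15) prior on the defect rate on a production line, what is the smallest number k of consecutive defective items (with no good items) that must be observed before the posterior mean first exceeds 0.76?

After k defective items and 0 good items the posterior is Beta(2+k, 15), with mean (2+k)/(2+15+k).
Set (2+k)/(17+k) > 0.76 and solve: k > (0.76·17 − 2)/(1 − 0.76) = 45.500.
The smallest integer exceeding 45.500 is 46, and checking k=46: (48)/(63) = 0.7619 > 0.76.

k = 46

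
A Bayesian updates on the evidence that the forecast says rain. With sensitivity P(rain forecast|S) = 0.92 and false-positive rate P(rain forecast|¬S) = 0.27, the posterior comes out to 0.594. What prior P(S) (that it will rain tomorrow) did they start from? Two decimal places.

Bayes' rule in odds form gives O(S|E) = O(S)·[P(E|S)/P(E|¬S)], hence O(S) = O(S|E)/LR.
Posterior odds = 0.594/(1−0.594) = 1.4631. LR = 0.92/0.27 = 3.4074.
Prior odds = 1.4631/3.4074 = 0.4294, so P(S) = 0.4294/(1+0.4294) ≈ 0.30.

P(S) = 0.30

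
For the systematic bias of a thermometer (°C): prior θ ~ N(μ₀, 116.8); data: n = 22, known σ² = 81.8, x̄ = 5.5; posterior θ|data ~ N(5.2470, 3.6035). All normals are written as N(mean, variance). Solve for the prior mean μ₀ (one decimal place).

μ₀ = -2.7

With known observation variance, the Normal–Normal posterior has precision τ_n = τ₀ + n/σ² and mean μ_n = (τ₀μ₀ + (n/σ²)x̄)/τ_n.
Here τ₀ = 1/116.8 = 0.008562 and τ_data = 22/81.8 = 0.268949, so τ_n = 0.277511.
Rearranging for μ₀: μ₀ = (μ_n·τ_n − τ_data·x̄)/τ₀ = (5.2470·0.277511 − 0.268949·5.5) / 0.008562 = -0.023119/0.008562 ≈ -2.7.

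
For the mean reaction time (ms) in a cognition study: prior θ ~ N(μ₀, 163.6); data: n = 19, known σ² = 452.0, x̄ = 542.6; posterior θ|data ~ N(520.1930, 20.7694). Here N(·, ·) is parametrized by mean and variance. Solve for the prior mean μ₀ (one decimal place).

The posterior mean is a precision-weighted average: μ_n = (τ₀μ₀ + τ_data·x̄)/(τ₀+τ_data), with τ₀=1/σ₀² and τ_data=n/σ².
Here τ₀ = 1/163.6 = 0.006112 and τ_data = 19/452.0 = 0.042035, so τ_n = 0.048147.
Rearranging for μ₀: μ₀ = (μ_n·τ_n − τ_data·x̄)/τ₀ = (520.1930·0.048147 − 0.042035·542.6) / 0.006112 = 2.237541/0.006112 ≈ 366.1.

μ₀ = 366.1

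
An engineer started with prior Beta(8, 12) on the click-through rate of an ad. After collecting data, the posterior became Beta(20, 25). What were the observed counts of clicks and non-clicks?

12 clicks and 13 non-clicks

A Beta(a, b) prior with s successes and f failures in binomial data gives a Beta(a+s, b+f) posterior.
So s = 20 − 8 = 12 and f = 25 − 12 = 13.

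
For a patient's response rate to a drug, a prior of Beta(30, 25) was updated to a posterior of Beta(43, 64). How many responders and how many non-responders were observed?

Under Beta–binomial conjugacy the posterior parameters are (α+s, β+f).
So s = 43 − 30 = 13 and f = 64 − 25 = 39.

13 responders and 39 non-responders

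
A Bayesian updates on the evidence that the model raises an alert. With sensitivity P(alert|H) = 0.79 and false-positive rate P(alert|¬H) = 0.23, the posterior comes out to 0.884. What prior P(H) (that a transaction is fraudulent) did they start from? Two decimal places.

In odds form, posterior odds = prior odds × likelihood ratio, so prior odds = posterior odds ÷ LR.
Posterior odds = 0.884/(1−0.884) = 7.6207. LR = 0.79/0.23 = 3.4348.
Prior odds = 7.6207/3.4348 = 2.2187, so P(H) = 2.2187/(1+2.2187) ≈ 0.69.

P(H) = 0.69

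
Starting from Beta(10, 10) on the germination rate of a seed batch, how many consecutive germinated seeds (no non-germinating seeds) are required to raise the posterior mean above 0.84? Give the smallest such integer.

k = 43

After k germinated seeds and 0 non-germinating seeds the posterior is Beta(10+k, 10), with mean (10+k)/(10+10+k).
Set (10+k)/(20+k) > 0.84 and solve: k > (0.84·20 − 10)/(1 − 0.84) = 42.500.
The smallest integer exceeding 42.500 is 43, and checking k=43: (53)/(63) = 0.8413 > 0.84.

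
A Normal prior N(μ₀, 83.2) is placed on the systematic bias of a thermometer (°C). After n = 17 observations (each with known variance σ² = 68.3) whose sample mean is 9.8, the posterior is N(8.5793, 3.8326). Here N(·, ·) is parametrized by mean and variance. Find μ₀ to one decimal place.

μ₀ = -16.7

The posterior mean is a precision-weighted average: μ_n = (τ₀μ₀ + τ_data·x̄)/(τ₀+τ_data), with τ₀=1/σ₀² and τ_data=n/σ².
Here τ₀ = 1/83.2 = 0.012019 and τ_data = 17/68.3 = 0.248902, so τ_n = 0.260921.
Rearranging for μ₀: μ₀ = (μ_n·τ_n − τ_data·x̄)/τ₀ = (8.5793·0.260921 − 0.248902·9.8) / 0.012019 = -0.200720/0.012019 ≈ -16.7.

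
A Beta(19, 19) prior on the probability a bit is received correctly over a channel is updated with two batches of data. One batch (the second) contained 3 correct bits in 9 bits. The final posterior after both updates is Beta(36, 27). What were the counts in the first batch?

Because Beta–binomial updating is additive in the counts, the combined data contributed (α_post−α_prior, β_post−β_prior) successes and failures.
Total across both batches: 36−19=17 correct bits, 27−19=8 errors.
Subtract the second batch: 17−3=14 correct bits and 8−6=2 errors.

14 correct bits and 2 errors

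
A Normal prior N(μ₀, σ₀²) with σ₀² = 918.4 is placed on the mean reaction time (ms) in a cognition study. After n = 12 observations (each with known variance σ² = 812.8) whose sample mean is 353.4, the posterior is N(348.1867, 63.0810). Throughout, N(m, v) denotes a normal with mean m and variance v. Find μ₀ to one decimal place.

The posterior mean is a precision-weighted average: μ_n = (τ₀μ₀ + τ_data·x̄)/(τ₀+τ_data), with τ₀=1/σ₀² and τ_data=n/σ².
Here τ₀ = 1/918.4 = 0.001089 and τ_data = 12/812.8 = 0.014764, so τ_n = 0.015853.
Rearranging for μ₀: μ₀ = (μ_n·τ_n − τ_data·x̄)/τ₀ = (348.1867·0.015853 − 0.014764·353.4) / 0.001089 = 0.302206/0.001089 ≈ 277.5.

μ₀ = 277.5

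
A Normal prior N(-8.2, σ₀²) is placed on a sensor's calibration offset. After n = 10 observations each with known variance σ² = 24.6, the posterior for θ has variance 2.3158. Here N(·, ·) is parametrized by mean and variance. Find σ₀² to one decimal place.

Posterior precision equals prior precision plus data precision: 1/σ_n² = 1/σ₀² + n/σ².
So 1/σ₀² = 1/2.3158 − 10/24.6 = 0.431816 − 0.406504 = 0.025312.
Hence σ₀² = 1/0.025312 ≈ 39.5.

σ₀² = 39.5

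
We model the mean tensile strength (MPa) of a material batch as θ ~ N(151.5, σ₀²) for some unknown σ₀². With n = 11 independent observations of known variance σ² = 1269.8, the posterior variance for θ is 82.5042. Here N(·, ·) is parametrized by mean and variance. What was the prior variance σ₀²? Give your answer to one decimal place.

For the Normal–Normal model with known σ², precisions add: τ_n = τ₀ + n/σ².
So 1/σ₀² = 1/82.5042 − 11/1269.8 = 0.012121 − 0.008663 = 0.003458.
Hence σ₀² = 1/0.003458 ≈ 289.2.

σ₀² = 289.2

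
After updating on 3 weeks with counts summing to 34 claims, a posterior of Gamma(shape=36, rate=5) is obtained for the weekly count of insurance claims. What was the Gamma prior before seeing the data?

A Gamma(α, β) prior (rate parametrization) on a Poisson rate with n observations summing to S gives posterior Gamma(α+S, β+n).
So α = 36 − 34 = 2 and β = 5 − 3 = 2.

Gamma(shape=2, rate=2)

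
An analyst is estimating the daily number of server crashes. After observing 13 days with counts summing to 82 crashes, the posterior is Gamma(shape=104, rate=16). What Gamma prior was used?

Gamma(shape=22, rate=3)

Gamma–Poisson conjugacy: posterior shape = α + Σxᵢ, posterior rate = β + n.
So α = 104 − 82 = 22 and β = 16 − 13 = 3.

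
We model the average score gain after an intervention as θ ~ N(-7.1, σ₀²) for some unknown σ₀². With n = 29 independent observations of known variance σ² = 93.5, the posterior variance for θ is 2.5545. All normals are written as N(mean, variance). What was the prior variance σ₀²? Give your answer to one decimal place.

σ₀² = 12.3

Posterior precision equals prior precision plus data precision: 1/σ_n² = 1/σ₀² + n/σ².
So 1/σ₀² = 1/2.5545 − 29/93.5 = 0.391466 − 0.310160 = 0.081306.
Hence σ₀² = 1/0.081306 ≈ 12.3.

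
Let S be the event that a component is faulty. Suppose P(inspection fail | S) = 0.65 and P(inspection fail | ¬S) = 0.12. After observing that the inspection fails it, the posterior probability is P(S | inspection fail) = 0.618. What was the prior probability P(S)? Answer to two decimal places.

Bayes' rule in odds form gives O(S|E) = O(S)·[P(E|S)/P(E|¬S)], hence O(S) = O(S|E)/LR.
Posterior odds = 0.618/(1−0.618) = 1.6178. LR = 0.65/0.12 = 5.4167.
Prior odds = 1.6178/5.4167 = 0.2987, so P(S) = 0.2987/(1+0.2987) ≈ 0.23.

P(S) = 0.23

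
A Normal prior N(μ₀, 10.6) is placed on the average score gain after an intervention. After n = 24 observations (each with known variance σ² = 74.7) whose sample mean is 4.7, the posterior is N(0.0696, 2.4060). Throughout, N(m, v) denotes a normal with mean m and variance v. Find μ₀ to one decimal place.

μ₀ = -15.7

With known observation variance, the Normal–Normal posterior has precision τ_n = τ₀ + n/σ² and mean μ_n = (τ₀μ₀ + (n/σ²)x̄)/τ_n.
Here τ₀ = 1/10.6 = 0.094340 and τ_data = 24/74.7 = 0.321285, so τ_n = 0.415625.
Rearranging for μ₀: μ₀ = (μ_n·τ_n − τ_data·x̄)/τ₀ = (0.0696·0.415625 − 0.321285·4.7) / 0.094340 = -1.481112/0.094340 ≈ -15.7.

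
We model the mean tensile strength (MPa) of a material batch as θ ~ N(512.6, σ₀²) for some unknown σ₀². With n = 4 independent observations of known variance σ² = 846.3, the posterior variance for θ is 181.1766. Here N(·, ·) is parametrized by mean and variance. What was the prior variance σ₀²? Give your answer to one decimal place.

For the Normal–Normal model with known σ², precisions add: τ_n = τ₀ + n/σ².
So 1/σ₀² = 1/181.1766 − 4/846.3 = 0.005519 − 0.004726 = 0.000793.
Hence σ₀² = 1/0.000793 ≈ 1261.0.

σ₀² = 1261.0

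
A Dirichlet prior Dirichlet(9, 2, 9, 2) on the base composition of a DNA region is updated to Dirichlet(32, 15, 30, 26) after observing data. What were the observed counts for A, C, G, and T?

counts (23, 13, 21, 24)

For a Dirichlet(α) prior with multinomial counts c, the posterior is Dirichlet(α + c) componentwise.
Counts are posterior − prior componentwise: 32−9=23, 15−2=13, 30−9=21, 26−2=24.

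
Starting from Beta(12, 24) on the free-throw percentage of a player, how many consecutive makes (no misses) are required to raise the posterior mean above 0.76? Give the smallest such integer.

k = 65

After k makes and 0 misses the posterior is Beta(12+k, 24), with mean (12+k)/(12+24+k).
Set (12+k)/(36+k) > 0.76 and solve: k > (0.76·36 − 12)/(1 − 0.76) = 64.000.
The smallest integer exceeding 64.000 is 65, and checking k=65: (77)/(101) = 0.7624 > 0.76.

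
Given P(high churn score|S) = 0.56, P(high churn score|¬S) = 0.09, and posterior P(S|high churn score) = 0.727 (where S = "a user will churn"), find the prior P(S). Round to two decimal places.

In odds form, posterior odds = prior odds × likelihood ratio, so prior odds = posterior odds ÷ LR.
Posterior odds = 0.727/(1−0.727) = 2.6630. LR = 0.56/0.09 = 6.2222.
Prior odds = 2.6630/6.2222 = 0.4280, so P(S) = 0.4280/(1+0.4280) ≈ 0.30.

P(S) = 0.30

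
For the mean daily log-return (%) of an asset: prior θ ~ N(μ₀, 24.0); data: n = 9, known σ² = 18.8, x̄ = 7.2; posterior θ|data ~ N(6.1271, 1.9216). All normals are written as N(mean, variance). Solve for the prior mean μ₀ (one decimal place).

The posterior mean is a precision-weighted average: μ_n = (τ₀μ₀ + τ_data·x̄)/(τ₀+τ_data), with τ₀=1/σ₀² and τ_data=n/σ².
Here τ₀ = 1/24.0 = 0.041667 and τ_data = 9/18.8 = 0.478723, so τ_n = 0.520390.
Rearranging for μ₀: μ₀ = (μ_n·τ_n − τ_data·x̄)/τ₀ = (6.1271·0.520390 − 0.478723·7.2) / 0.041667 = -0.258324/0.041667 ≈ -6.2.

μ₀ = -6.2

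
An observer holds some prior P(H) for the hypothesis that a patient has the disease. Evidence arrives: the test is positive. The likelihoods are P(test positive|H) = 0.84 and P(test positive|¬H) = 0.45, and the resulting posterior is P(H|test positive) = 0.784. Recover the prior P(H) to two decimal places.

P(H) = 0.66

Bayes' rule in odds form gives O(H|E) = O(H)·[P(E|H)/P(E|¬H)], hence O(H) = O(H|E)/LR.
Posterior odds = 0.784/(1−0.784) = 3.6296. LR = 0.84/0.45 = 1.8667.
Prior odds = 3.6296/1.8667 = 1.9444, so P(H) = 1.9444/(1+1.9444) ≈ 0.66.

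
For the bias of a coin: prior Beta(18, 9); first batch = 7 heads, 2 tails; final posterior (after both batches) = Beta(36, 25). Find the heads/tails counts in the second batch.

11 heads and 14 tails

Because Beta–binomial updating is additive in the counts, the combined data contributed (α_post−α_prior, β_post−β_prior) successes and failures.
Total across both batches: 36−18=18 heads, 25−9=16 tails.
Subtract the first batch: 18−7=11 heads and 16−2=14 tails.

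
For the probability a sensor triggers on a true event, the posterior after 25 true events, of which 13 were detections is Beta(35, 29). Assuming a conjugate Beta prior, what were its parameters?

Beta(22, 17)

A Beta(a, b) prior with s successes and f failures in binomial data gives a Beta(a+s, b+f) posterior.
So a = 35 − 13 = 22 and b = 29 − 12 = 17.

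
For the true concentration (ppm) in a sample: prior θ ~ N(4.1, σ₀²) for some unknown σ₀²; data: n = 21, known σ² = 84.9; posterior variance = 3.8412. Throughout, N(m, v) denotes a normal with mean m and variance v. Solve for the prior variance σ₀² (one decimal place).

σ₀² = 77.0

Posterior precision equals prior precision plus data precision: 1/σ_n² = 1/σ₀² + n/σ².
So 1/σ₀² = 1/3.8412 − 21/84.9 = 0.260335 − 0.247350 = 0.012985.
Hence σ₀² = 1/0.012985 ≈ 77.0.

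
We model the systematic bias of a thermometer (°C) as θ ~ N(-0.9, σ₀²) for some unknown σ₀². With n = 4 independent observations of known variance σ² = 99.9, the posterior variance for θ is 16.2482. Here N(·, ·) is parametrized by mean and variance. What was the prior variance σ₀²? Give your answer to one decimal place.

For the Normal–Normal model with known σ², precisions add: τ_n = τ₀ + n/σ².
So 1/σ₀² = 1/16.2482 − 4/99.9 = 0.061545 − 0.040040 = 0.021505.
Hence σ₀² = 1/0.021505 ≈ 46.5.

σ₀² = 46.5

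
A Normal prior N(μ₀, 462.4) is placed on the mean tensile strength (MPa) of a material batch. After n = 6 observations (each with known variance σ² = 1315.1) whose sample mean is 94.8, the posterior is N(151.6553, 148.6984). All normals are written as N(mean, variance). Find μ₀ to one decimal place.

μ₀ = 271.6

The posterior mean is a precision-weighted average: μ_n = (τ₀μ₀ + τ_data·x̄)/(τ₀+τ_data), with τ₀=1/σ₀² and τ_data=n/σ².
Here τ₀ = 1/462.4 = 0.002163 and τ_data = 6/1315.1 = 0.004562, so τ_n = 0.006725.
Rearranging for μ₀: μ₀ = (μ_n·τ_n − τ_data·x̄)/τ₀ = (151.6553·0.006725 − 0.004562·94.8) / 0.002163 = 0.587404/0.002163 ≈ 271.6.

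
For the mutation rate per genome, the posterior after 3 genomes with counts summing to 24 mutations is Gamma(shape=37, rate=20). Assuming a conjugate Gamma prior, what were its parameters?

Gamma–Poisson conjugacy: posterior shape = α + Σxᵢ, posterior rate = β + n.
So α = 37 − 24 = 13 and β = 20 − 3 = 17.

Gamma(shape=13, rate=17)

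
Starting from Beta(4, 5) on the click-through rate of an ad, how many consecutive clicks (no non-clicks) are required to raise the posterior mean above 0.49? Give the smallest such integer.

After k clicks and 0 non-clicks the posterior is Beta(4+k, 5), with mean (4+k)/(4+5+k).
Set (4+k)/(9+k) > 0.49 and solve: k > (0.49·9 − 4)/(1 − 0.49) = 0.804.
The smallest integer exceeding 0.804 is 1.

k = 1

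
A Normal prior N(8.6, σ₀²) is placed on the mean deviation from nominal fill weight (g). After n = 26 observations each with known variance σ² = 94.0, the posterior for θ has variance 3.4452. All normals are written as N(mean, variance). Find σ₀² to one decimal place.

Posterior precision equals prior precision plus data precision: 1/σ_n² = 1/σ₀² + n/σ².
So 1/σ₀² = 1/3.4452 − 26/94.0 = 0.290259 − 0.276596 = 0.013663.
Hence σ₀² = 1/0.013663 ≈ 73.2.

σ₀² = 73.2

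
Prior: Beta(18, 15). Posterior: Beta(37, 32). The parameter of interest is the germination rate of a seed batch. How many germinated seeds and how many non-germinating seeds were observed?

A Beta(α, β) prior with s successes and f failures in binomial data gives a Beta(α+s, β+f) posterior.
So s = 37 − 18 = 19 and f = 32 − 15 = 17.

19 germinated seeds and 17 non-germinating seeds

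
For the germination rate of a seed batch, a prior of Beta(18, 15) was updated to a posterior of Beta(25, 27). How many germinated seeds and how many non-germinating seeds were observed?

7 germinated seeds and 12 non-germinating seeds

A Beta(α, β) prior with s successes and f failures in binomial data gives a Beta(α+s, β+f) posterior.
Match parameters: s=25−18=7, f=27−15=12.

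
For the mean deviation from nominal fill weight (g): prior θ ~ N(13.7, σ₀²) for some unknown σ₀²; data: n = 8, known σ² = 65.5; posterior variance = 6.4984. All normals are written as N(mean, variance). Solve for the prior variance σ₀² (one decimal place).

Posterior precision equals prior precision plus data precision: 1/σ_n² = 1/σ₀² + n/σ².
So 1/σ₀² = 1/6.4984 − 8/65.5 = 0.153884 − 0.122137 = 0.031747.
Hence σ₀² = 1/0.031747 ≈ 31.5.

σ₀² = 31.5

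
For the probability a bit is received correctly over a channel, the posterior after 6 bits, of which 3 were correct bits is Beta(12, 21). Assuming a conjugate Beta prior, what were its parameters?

Beta(9, 18)

Under Beta–binomial conjugacy the posterior parameters are (a+s, b+f).
Subtract the data counts: 12−3=9, 21−3=18.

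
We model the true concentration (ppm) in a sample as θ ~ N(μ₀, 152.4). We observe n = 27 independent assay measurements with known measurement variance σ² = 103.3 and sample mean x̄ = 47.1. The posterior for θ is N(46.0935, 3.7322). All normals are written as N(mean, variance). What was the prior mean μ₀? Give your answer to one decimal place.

μ₀ = 6.0

The posterior mean is a precision-weighted average: μ_n = (τ₀μ₀ + τ_data·x̄)/(τ₀+τ_data), with τ₀=1/σ₀² and τ_data=n/σ².
Here τ₀ = 1/152.4 = 0.006562 and τ_data = 27/103.3 = 0.261375, so τ_n = 0.267937.
Rearranging for μ₀: μ₀ = (μ_n·τ_n − τ_data·x̄)/τ₀ = (46.0935·0.267937 − 0.261375·47.1) / 0.006562 = 0.039392/0.006562 ≈ 6.0.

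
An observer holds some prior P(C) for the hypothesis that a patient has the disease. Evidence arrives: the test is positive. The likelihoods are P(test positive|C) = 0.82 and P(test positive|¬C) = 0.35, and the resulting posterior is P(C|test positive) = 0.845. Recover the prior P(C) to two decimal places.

P(C) = 0.70

In odds form, posterior odds = prior odds × likelihood ratio, so prior odds = posterior odds ÷ LR.
Posterior odds = 0.845/(1−0.845) = 5.4516. LR = 0.82/0.35 = 2.3429.
Prior odds = 5.4516/2.3429 = 2.3269, so P(C) = 2.3269/(1+2.3269) ≈ 0.70.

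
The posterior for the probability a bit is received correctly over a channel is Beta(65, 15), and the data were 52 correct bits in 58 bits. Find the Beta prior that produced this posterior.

Beta(13, 9)

A Beta(α, β) prior with s successes and f failures in binomial data gives a Beta(α+s, β+f) posterior.
Subtract the data counts: 65−52=13, 15−6=9.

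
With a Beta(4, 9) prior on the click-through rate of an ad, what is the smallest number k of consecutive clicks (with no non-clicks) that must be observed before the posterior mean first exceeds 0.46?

k = 4

After k clicks and 0 non-clicks the posterior is Beta(4+k, 9), with mean (4+k)/(4+9+k).
Set (4+k)/(13+k) > 0.46 and solve: k > (0.46·13 − 4)/(1 − 0.46) = 3.667.
The smallest integer exceeding 3.667 is 4.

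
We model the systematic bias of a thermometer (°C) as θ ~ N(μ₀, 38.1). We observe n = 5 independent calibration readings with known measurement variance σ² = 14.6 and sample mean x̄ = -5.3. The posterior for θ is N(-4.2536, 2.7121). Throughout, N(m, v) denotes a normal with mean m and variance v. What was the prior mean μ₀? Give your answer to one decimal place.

μ₀ = 9.4

With known observation variance, the Normal–Normal posterior has precision τ_n = τ₀ + n/σ² and mean μ_n = (τ₀μ₀ + (n/σ²)x̄)/τ_n.
Here τ₀ = 1/38.1 = 0.026247 and τ_data = 5/14.6 = 0.342466, so τ_n = 0.368713.
Rearranging for μ₀: μ₀ = (μ_n·τ_n − τ_data·x̄)/τ₀ = (-4.2536·0.368713 − 0.342466·-5.3) / 0.026247 = 0.246712/0.026247 ≈ 9.4.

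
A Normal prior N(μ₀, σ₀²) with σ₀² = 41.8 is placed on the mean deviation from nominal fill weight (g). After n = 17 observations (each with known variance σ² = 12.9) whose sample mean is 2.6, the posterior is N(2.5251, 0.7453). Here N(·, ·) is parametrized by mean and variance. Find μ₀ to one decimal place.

μ₀ = -1.6

With known observation variance, the Normal–Normal posterior has precision τ_n = τ₀ + n/σ² and mean μ_n = (τ₀μ₀ + (n/σ²)x̄)/τ_n.
Here τ₀ = 1/41.8 = 0.023923 and τ_data = 17/12.9 = 1.317829, so τ_n = 1.341752.
Rearranging for μ₀: μ₀ = (μ_n·τ_n − τ_data·x̄)/τ₀ = (2.5251·1.341752 − 1.317829·2.6) / 0.023923 = -0.038297/0.023923 ≈ -1.6.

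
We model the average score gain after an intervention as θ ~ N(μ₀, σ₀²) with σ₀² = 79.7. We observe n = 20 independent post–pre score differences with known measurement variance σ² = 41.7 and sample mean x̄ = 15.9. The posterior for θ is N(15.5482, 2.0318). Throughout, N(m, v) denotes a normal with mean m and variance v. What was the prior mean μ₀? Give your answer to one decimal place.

With known observation variance, the Normal–Normal posterior has precision τ_n = τ₀ + n/σ² and mean μ_n = (τ₀μ₀ + (n/σ²)x̄)/τ_n.
Here τ₀ = 1/79.7 = 0.012547 and τ_data = 20/41.7 = 0.479616, so τ_n = 0.492163.
Rearranging for μ₀: μ₀ = (μ_n·τ_n − τ_data·x̄)/τ₀ = (15.5482·0.492163 − 0.479616·15.9) / 0.012547 = 0.026354/0.012547 ≈ 2.1.

μ₀ = 2.1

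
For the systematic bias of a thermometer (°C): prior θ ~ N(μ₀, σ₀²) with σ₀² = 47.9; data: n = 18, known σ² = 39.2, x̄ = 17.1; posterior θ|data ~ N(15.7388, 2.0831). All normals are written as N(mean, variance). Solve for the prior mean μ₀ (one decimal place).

μ₀ = -14.2

The posterior mean is a precision-weighted average: μ_n = (τ₀μ₀ + τ_data·x̄)/(τ₀+τ_data), with τ₀=1/σ₀² and τ_data=n/σ².
Here τ₀ = 1/47.9 = 0.020877 and τ_data = 18/39.2 = 0.459184, so τ_n = 0.480061.
Rearranging for μ₀: μ₀ = (μ_n·τ_n − τ_data·x̄)/τ₀ = (15.7388·0.480061 − 0.459184·17.1) / 0.020877 = -0.296462/0.020877 ≈ -14.2.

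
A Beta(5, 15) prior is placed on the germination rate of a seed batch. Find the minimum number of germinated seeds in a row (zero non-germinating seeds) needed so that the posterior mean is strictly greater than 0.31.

k = 2

After k germinated seeds and 0 non-germinating seeds the posterior is Beta(5+k, 15), with mean (5+k)/(5+15+k).
Set (5+k)/(20+k) > 0.31 and solve: k > (0.31·20 − 5)/(1 − 0.31) = 1.739.
The smallest integer exceeding 1.739 is 2.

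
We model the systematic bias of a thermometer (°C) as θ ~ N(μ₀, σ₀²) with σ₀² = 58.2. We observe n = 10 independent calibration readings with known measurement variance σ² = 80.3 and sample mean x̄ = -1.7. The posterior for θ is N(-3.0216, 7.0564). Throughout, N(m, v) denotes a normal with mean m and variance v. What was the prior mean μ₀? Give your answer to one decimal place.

With known observation variance, the Normal–Normal posterior has precision τ_n = τ₀ + n/σ² and mean μ_n = (τ₀μ₀ + (n/σ²)x̄)/τ_n.
Here τ₀ = 1/58.2 = 0.017182 and τ_data = 10/80.3 = 0.124533, so τ_n = 0.141715.
Rearranging for μ₀: μ₀ = (μ_n·τ_n − τ_data·x̄)/τ₀ = (-3.0216·0.141715 − 0.124533·-1.7) / 0.017182 = -0.216500/0.017182 ≈ -12.6.

μ₀ = -12.6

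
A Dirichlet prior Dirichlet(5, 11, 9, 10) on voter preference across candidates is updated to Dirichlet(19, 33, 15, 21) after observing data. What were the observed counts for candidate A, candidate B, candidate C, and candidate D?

For a Dirichlet(α) prior with multinomial counts c, the posterior is Dirichlet(α + c) componentwise.
Counts are posterior − prior componentwise: 19−5=14, 33−11=22, 15−9=6, 21−10=11.

counts (14, 22, 6, 11)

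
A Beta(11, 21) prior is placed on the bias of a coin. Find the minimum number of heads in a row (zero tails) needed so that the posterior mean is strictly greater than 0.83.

k = 92

After k heads and 0 tails the posterior is Beta(11+k, 21), with mean (11+k)/(11+21+k).
Set (11+k)/(32+k) > 0.83 and solve: k > (0.83·32 − 11)/(1 − 0.83) = 91.529.
The smallest integer exceeding 91.529 is 92, and checking k=92: (103)/(124) = 0.8306 > 0.83.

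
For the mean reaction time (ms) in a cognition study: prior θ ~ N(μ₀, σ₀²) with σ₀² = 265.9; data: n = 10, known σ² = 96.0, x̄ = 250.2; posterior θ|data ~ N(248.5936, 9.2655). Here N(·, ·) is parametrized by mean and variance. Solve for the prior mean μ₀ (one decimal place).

μ₀ = 204.1

With known observation variance, the Normal–Normal posterior has precision τ_n = τ₀ + n/σ² and mean μ_n = (τ₀μ₀ + (n/σ²)x̄)/τ_n.
Here τ₀ = 1/265.9 = 0.003761 and τ_data = 10/96.0 = 0.104167, so τ_n = 0.107928.
Rearranging for μ₀: μ₀ = (μ_n·τ_n − τ_data·x̄)/τ₀ = (248.5936·0.107928 − 0.104167·250.2) / 0.003761 = 0.767627/0.003761 ≈ 204.1.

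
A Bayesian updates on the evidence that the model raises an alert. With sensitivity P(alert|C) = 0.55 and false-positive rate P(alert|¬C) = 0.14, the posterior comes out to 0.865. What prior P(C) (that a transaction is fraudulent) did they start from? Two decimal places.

P(C) = 0.62

Bayes' rule in odds form gives O(C|E) = O(C)·[P(E|C)/P(E|¬C)], hence O(C) = O(C|E)/LR.
Posterior odds = 0.865/(1−0.865) = 6.4074. LR = 0.55/0.14 = 3.9286.
Prior odds = 6.4074/3.9286 = 1.6310, so P(C) = 1.6310/(1+1.6310) ≈ 0.62.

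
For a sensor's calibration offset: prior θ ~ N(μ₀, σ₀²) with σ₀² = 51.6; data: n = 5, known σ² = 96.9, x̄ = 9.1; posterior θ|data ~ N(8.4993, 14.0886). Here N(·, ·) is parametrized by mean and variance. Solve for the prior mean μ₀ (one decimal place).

The posterior mean is a precision-weighted average: μ_n = (τ₀μ₀ + τ_data·x̄)/(τ₀+τ_data), with τ₀=1/σ₀² and τ_data=n/σ².
Here τ₀ = 1/51.6 = 0.019380 and τ_data = 5/96.9 = 0.051600, so τ_n = 0.070980.
Rearranging for μ₀: μ₀ = (μ_n·τ_n − τ_data·x̄)/τ₀ = (8.4993·0.070980 − 0.051600·9.1) / 0.019380 = 0.133720/0.019380 ≈ 6.9.

μ₀ = 6.9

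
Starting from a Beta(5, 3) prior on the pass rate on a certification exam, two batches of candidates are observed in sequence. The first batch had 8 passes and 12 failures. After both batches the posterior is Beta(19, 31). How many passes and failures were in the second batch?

6 passes and 16 failures

Sequential conjugate updates are equivalent to a single update on the pooled data, so total successes = posterior α − prior α and total failures = posterior β − prior β.
Total across both batches: 19−5=14 passes, 31−3=28 failures.
Subtract the first batch: 14−8=6 passes and 28−12=16 failures.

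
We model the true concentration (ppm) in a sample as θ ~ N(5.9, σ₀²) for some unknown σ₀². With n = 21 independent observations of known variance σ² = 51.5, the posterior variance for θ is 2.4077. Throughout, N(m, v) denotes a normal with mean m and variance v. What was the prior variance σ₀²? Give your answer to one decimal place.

σ₀² = 132.2

For the Normal–Normal model with known σ², precisions add: τ_n = τ₀ + n/σ².
So 1/σ₀² = 1/2.4077 − 21/51.5 = 0.415334 − 0.407767 = 0.007567.
Hence σ₀² = 1/0.007567 ≈ 132.2.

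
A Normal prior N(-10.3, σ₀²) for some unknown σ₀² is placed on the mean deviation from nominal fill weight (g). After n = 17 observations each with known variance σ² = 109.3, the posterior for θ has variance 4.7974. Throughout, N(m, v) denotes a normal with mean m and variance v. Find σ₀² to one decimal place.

For the Normal–Normal model with known σ², precisions add: τ_n = τ₀ + n/σ².
So 1/σ₀² = 1/4.7974 − 17/109.3 = 0.208446 − 0.155535 = 0.052911.
Hence σ₀² = 1/0.052911 ≈ 18.9.

σ₀² = 18.9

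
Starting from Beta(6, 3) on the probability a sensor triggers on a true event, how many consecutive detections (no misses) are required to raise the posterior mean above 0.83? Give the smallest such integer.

k = 9

After k detections and 0 misses the posterior is Beta(6+k, 3), with mean (6+k)/(6+3+k).
Set (6+k)/(9+k) > 0.83 and solve: k > (0.83·9 − 6)/(1 − 0.83) = 8.647.
The smallest integer exceeding 8.647 is 9, and checking k=9: (15)/(18) = 0.8333 > 0.83.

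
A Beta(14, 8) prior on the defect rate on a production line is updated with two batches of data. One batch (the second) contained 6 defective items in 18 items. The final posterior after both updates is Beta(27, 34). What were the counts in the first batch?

7 defective items and 14 good items

Sequential conjugate updates are equivalent to a single update on the pooled data, so total successes = posterior α − prior α and total failures = posterior β − prior β.
Total across both batches: 27−14=13 defective items, 34−8=26 good items.
Subtract the second batch: 13−6=7 defective items and 26−12=14 good items.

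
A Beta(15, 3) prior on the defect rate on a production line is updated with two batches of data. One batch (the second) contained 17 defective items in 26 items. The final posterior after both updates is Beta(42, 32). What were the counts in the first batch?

10 defective items and 20 good items

Because Beta–binomial updating is additive in the counts, the combined data contributed (α_post−α_prior, β_post−β_prior) successes and failures.
Total across both batches: 42−15=27 defective items, 32−3=29 good items.
Subtract the second batch: 27−17=10 defective items and 29−9=20 good items.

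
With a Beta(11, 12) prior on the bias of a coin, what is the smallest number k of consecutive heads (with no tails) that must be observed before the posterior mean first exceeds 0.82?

After k heads and 0 tails the posterior is Beta(11+k, 12), with mean (11+k)/(11+12+k).
Set (11+k)/(23+k) > 0.82 and solve: k > (0.82·23 − 11)/(1 − 0.82) = 43.667.
The smallest integer exceeding 43.667 is 44.

k = 44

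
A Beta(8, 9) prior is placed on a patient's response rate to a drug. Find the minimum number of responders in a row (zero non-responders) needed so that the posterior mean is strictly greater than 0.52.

After k responders and 0 non-responders the posterior is Beta(8+k, 9), with mean (8+k)/(8+9+k).
Set (8+k)/(17+k) > 0.52 and solve: k > (0.52·17 − 8)/(1 − 0.52) = 1.750.
The smallest integer exceeding 1.750 is 2.

k = 2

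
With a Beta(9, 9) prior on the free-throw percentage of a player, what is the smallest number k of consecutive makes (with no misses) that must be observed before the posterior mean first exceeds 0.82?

After k makes and 0 misses the posterior is Beta(9+k, 9), with mean (9+k)/(9+9+k).
Set (9+k)/(18+k) > 0.82 and solve: k > (0.82·18 − 9)/(1 − 0.82) = 32.000.
The smallest integer exceeding 32.000 is 33, and checking k=33: (42)/(51) = 0.8235 > 0.82.

k = 33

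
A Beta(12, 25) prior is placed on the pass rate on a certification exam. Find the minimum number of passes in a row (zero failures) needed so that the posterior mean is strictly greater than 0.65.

k = 35

After k passes and 0 failures the posterior is Beta(12+k, 25), with mean (12+k)/(12+25+k).
Set (12+k)/(37+k) > 0.65 and solve: k > (0.65·37 − 12)/(1 − 0.65) = 34.429.
The smallest integer exceeding 34.429 is 35.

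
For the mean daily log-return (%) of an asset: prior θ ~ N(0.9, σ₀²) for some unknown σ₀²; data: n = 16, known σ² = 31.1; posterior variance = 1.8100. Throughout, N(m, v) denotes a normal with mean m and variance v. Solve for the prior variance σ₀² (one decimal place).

σ₀² = 26.3

For the Normal–Normal model with known σ², precisions add: τ_n = τ₀ + n/σ².
So 1/σ₀² = 1/1.8100 − 16/31.1 = 0.552486 − 0.514469 = 0.038017.
Hence σ₀² = 1/0.038017 ≈ 26.3.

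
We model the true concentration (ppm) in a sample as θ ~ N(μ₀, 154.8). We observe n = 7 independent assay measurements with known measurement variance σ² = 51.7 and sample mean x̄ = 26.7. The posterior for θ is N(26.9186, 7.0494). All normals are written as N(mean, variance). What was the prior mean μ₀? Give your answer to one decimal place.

The posterior mean is a precision-weighted average: μ_n = (τ₀μ₀ + τ_data·x̄)/(τ₀+τ_data), with τ₀=1/σ₀² and τ_data=n/σ².
Here τ₀ = 1/154.8 = 0.006460 and τ_data = 7/51.7 = 0.135397, so τ_n = 0.141857.
Rearranging for μ₀: μ₀ = (μ_n·τ_n − τ_data·x̄)/τ₀ = (26.9186·0.141857 − 0.135397·26.7) / 0.006460 = 0.203492/0.006460 ≈ 31.5.

μ₀ = 31.5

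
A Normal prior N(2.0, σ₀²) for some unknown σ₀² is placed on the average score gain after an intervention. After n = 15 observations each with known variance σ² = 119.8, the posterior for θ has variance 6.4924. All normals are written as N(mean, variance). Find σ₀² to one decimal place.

For the Normal–Normal model with known σ², precisions add: τ_n = τ₀ + n/σ².
So 1/σ₀² = 1/6.4924 − 15/119.8 = 0.154026 − 0.125209 = 0.028817.
Hence σ₀² = 1/0.028817 ≈ 34.7.

σ₀² = 34.7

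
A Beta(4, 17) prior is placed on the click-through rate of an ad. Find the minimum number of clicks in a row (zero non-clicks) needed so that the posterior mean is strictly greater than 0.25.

After k clicks and 0 non-clicks the posterior is Beta(4+k, 17), with mean (4+k)/(4+17+k).
Set (4+k)/(21+k) > 0.25 and solve: k > (0.25·21 − 4)/(1 − 0.25) = 1.667.
The smallest integer exceeding 1.667 is 2.

k = 2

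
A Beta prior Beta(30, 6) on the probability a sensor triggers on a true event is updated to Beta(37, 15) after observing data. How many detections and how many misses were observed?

A Beta(a, b) prior with s successes and f failures in binomial data gives a Beta(a+s, b+f) posterior.
So s = 37 − 30 = 7 and f = 15 − 6 = 9.

7 detections and 9 misses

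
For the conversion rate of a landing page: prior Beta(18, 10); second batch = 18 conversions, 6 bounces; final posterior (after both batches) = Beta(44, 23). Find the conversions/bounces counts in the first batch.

Sequential conjugate updates are equivalent to a single update on the pooled data, so total successes = posterior α − prior α and total failures = posterior β − prior β.
Total across both batches: 44−18=26 conversions, 23−10=13 bounces.
Subtract the second batch: 26−18=8 conversions and 13−6=7 bounces.

8 conversions and 7 bounces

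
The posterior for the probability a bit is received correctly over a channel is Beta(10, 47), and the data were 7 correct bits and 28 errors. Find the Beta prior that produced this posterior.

A Beta(a, b) prior with s successes and f failures in binomial data gives a Beta(a+s, b+f) posterior.
So a = 10 − 7 = 3 and b = 47 − 28 = 19.

Beta(3, 19)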